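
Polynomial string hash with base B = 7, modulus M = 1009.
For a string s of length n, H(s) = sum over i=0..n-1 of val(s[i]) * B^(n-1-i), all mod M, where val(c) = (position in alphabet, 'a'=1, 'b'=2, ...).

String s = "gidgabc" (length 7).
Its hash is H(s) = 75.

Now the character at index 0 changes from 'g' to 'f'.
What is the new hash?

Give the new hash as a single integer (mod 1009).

Answer: 479

Derivation:
val('g') = 7, val('f') = 6
Position k = 0, exponent = n-1-k = 6
B^6 mod M = 7^6 mod 1009 = 605
Delta = (6 - 7) * 605 mod 1009 = 404
New hash = (75 + 404) mod 1009 = 479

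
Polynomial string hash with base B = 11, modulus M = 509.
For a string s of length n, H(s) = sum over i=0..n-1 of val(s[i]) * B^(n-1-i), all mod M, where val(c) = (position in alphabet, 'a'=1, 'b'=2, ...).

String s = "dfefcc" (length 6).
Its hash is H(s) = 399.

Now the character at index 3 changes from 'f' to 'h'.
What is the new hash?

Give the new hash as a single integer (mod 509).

Answer: 132

Derivation:
val('f') = 6, val('h') = 8
Position k = 3, exponent = n-1-k = 2
B^2 mod M = 11^2 mod 509 = 121
Delta = (8 - 6) * 121 mod 509 = 242
New hash = (399 + 242) mod 509 = 132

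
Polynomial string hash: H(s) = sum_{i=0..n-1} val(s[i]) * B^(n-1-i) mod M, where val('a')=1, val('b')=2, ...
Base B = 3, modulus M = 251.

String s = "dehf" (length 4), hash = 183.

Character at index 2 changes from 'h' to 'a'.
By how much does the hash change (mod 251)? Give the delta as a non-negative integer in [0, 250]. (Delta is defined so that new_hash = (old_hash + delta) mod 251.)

Answer: 230

Derivation:
Delta formula: (val(new) - val(old)) * B^(n-1-k) mod M
  val('a') - val('h') = 1 - 8 = -7
  B^(n-1-k) = 3^1 mod 251 = 3
  Delta = -7 * 3 mod 251 = 230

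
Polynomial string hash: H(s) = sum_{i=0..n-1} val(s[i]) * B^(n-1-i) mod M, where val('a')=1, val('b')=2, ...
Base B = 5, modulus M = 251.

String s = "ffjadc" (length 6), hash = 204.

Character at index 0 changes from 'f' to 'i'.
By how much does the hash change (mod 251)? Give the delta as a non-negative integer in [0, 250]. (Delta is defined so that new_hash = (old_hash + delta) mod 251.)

Answer: 88

Derivation:
Delta formula: (val(new) - val(old)) * B^(n-1-k) mod M
  val('i') - val('f') = 9 - 6 = 3
  B^(n-1-k) = 5^5 mod 251 = 113
  Delta = 3 * 113 mod 251 = 88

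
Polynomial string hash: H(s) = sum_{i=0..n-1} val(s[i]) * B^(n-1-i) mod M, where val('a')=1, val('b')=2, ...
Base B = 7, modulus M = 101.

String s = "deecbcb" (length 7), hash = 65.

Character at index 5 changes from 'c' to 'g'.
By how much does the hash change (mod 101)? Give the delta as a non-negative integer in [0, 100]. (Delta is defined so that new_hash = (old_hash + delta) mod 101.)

Answer: 28

Derivation:
Delta formula: (val(new) - val(old)) * B^(n-1-k) mod M
  val('g') - val('c') = 7 - 3 = 4
  B^(n-1-k) = 7^1 mod 101 = 7
  Delta = 4 * 7 mod 101 = 28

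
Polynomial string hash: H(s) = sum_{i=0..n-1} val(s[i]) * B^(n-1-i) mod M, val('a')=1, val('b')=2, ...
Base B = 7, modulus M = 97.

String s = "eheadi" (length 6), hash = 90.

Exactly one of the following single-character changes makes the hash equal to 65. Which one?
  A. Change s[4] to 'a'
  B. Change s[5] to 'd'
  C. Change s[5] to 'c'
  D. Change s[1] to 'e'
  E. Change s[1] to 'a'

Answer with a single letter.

Answer: D

Derivation:
Option A: s[4]='d'->'a', delta=(1-4)*7^1 mod 97 = 76, hash=90+76 mod 97 = 69
Option B: s[5]='i'->'d', delta=(4-9)*7^0 mod 97 = 92, hash=90+92 mod 97 = 85
Option C: s[5]='i'->'c', delta=(3-9)*7^0 mod 97 = 91, hash=90+91 mod 97 = 84
Option D: s[1]='h'->'e', delta=(5-8)*7^4 mod 97 = 72, hash=90+72 mod 97 = 65 <-- target
Option E: s[1]='h'->'a', delta=(1-8)*7^4 mod 97 = 71, hash=90+71 mod 97 = 64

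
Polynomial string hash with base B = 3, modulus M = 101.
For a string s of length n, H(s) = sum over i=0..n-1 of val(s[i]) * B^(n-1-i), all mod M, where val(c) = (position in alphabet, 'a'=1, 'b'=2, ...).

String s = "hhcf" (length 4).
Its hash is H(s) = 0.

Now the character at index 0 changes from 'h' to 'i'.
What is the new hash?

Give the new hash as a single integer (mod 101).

val('h') = 8, val('i') = 9
Position k = 0, exponent = n-1-k = 3
B^3 mod M = 3^3 mod 101 = 27
Delta = (9 - 8) * 27 mod 101 = 27
New hash = (0 + 27) mod 101 = 27

Answer: 27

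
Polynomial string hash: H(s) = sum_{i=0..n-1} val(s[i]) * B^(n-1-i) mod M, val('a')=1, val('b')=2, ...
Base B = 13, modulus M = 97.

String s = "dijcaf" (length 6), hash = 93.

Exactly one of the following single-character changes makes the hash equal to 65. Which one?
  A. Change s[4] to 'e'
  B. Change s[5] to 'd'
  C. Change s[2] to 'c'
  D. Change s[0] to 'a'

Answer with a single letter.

Option A: s[4]='a'->'e', delta=(5-1)*13^1 mod 97 = 52, hash=93+52 mod 97 = 48
Option B: s[5]='f'->'d', delta=(4-6)*13^0 mod 97 = 95, hash=93+95 mod 97 = 91
Option C: s[2]='j'->'c', delta=(3-10)*13^3 mod 97 = 44, hash=93+44 mod 97 = 40
Option D: s[0]='d'->'a', delta=(1-4)*13^5 mod 97 = 69, hash=93+69 mod 97 = 65 <-- target

Answer: D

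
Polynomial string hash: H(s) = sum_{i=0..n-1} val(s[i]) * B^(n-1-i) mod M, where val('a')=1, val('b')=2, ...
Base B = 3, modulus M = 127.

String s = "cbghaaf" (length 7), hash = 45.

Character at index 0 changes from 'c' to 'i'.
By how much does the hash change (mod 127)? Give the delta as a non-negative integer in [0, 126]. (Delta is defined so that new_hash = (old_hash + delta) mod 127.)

Delta formula: (val(new) - val(old)) * B^(n-1-k) mod M
  val('i') - val('c') = 9 - 3 = 6
  B^(n-1-k) = 3^6 mod 127 = 94
  Delta = 6 * 94 mod 127 = 56

Answer: 56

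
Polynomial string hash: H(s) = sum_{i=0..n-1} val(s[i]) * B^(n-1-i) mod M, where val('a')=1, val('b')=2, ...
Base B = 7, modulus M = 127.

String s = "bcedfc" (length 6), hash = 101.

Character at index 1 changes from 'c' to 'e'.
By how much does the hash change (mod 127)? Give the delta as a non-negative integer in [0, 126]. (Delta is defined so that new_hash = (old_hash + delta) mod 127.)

Delta formula: (val(new) - val(old)) * B^(n-1-k) mod M
  val('e') - val('c') = 5 - 3 = 2
  B^(n-1-k) = 7^4 mod 127 = 115
  Delta = 2 * 115 mod 127 = 103

Answer: 103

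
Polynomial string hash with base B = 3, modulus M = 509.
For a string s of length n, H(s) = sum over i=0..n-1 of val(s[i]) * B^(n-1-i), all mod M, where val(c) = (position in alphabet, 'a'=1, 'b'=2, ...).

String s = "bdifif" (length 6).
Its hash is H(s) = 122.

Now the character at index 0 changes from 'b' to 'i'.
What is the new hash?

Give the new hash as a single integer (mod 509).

Answer: 296

Derivation:
val('b') = 2, val('i') = 9
Position k = 0, exponent = n-1-k = 5
B^5 mod M = 3^5 mod 509 = 243
Delta = (9 - 2) * 243 mod 509 = 174
New hash = (122 + 174) mod 509 = 296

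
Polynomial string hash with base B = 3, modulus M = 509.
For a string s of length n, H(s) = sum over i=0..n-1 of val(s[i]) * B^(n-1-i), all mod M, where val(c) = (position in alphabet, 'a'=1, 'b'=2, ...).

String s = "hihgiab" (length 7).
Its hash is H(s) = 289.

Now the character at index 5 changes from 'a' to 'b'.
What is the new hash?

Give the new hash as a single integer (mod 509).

val('a') = 1, val('b') = 2
Position k = 5, exponent = n-1-k = 1
B^1 mod M = 3^1 mod 509 = 3
Delta = (2 - 1) * 3 mod 509 = 3
New hash = (289 + 3) mod 509 = 292

Answer: 292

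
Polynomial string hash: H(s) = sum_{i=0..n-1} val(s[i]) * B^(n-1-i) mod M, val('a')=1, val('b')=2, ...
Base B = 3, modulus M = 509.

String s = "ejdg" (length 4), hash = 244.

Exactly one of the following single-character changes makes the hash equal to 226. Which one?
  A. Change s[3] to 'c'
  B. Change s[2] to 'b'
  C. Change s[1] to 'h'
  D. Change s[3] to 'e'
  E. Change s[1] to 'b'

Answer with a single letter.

Option A: s[3]='g'->'c', delta=(3-7)*3^0 mod 509 = 505, hash=244+505 mod 509 = 240
Option B: s[2]='d'->'b', delta=(2-4)*3^1 mod 509 = 503, hash=244+503 mod 509 = 238
Option C: s[1]='j'->'h', delta=(8-10)*3^2 mod 509 = 491, hash=244+491 mod 509 = 226 <-- target
Option D: s[3]='g'->'e', delta=(5-7)*3^0 mod 509 = 507, hash=244+507 mod 509 = 242
Option E: s[1]='j'->'b', delta=(2-10)*3^2 mod 509 = 437, hash=244+437 mod 509 = 172

Answer: C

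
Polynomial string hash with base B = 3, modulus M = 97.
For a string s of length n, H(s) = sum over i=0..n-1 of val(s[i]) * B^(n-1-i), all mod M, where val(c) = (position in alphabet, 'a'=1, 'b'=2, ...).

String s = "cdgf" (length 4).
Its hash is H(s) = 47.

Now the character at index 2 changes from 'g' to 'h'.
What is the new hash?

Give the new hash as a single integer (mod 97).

val('g') = 7, val('h') = 8
Position k = 2, exponent = n-1-k = 1
B^1 mod M = 3^1 mod 97 = 3
Delta = (8 - 7) * 3 mod 97 = 3
New hash = (47 + 3) mod 97 = 50

Answer: 50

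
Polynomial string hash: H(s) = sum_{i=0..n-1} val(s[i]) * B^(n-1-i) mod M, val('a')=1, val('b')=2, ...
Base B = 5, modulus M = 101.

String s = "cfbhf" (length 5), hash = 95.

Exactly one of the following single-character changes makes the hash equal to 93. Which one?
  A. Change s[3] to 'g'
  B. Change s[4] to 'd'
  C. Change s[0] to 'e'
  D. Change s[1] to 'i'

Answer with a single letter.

Option A: s[3]='h'->'g', delta=(7-8)*5^1 mod 101 = 96, hash=95+96 mod 101 = 90
Option B: s[4]='f'->'d', delta=(4-6)*5^0 mod 101 = 99, hash=95+99 mod 101 = 93 <-- target
Option C: s[0]='c'->'e', delta=(5-3)*5^4 mod 101 = 38, hash=95+38 mod 101 = 32
Option D: s[1]='f'->'i', delta=(9-6)*5^3 mod 101 = 72, hash=95+72 mod 101 = 66

Answer: B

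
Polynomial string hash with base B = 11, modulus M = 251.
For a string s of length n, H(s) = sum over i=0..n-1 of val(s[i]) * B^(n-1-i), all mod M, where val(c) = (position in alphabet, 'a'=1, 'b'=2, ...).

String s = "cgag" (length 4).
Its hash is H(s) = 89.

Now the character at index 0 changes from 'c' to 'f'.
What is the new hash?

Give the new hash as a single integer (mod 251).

val('c') = 3, val('f') = 6
Position k = 0, exponent = n-1-k = 3
B^3 mod M = 11^3 mod 251 = 76
Delta = (6 - 3) * 76 mod 251 = 228
New hash = (89 + 228) mod 251 = 66

Answer: 66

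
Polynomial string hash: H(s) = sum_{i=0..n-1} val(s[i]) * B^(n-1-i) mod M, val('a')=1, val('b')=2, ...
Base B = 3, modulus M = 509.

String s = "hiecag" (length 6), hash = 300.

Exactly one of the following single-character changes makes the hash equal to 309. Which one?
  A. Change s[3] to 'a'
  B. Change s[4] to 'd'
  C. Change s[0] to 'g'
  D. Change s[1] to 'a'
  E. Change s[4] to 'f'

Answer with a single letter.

Answer: B

Derivation:
Option A: s[3]='c'->'a', delta=(1-3)*3^2 mod 509 = 491, hash=300+491 mod 509 = 282
Option B: s[4]='a'->'d', delta=(4-1)*3^1 mod 509 = 9, hash=300+9 mod 509 = 309 <-- target
Option C: s[0]='h'->'g', delta=(7-8)*3^5 mod 509 = 266, hash=300+266 mod 509 = 57
Option D: s[1]='i'->'a', delta=(1-9)*3^4 mod 509 = 370, hash=300+370 mod 509 = 161
Option E: s[4]='a'->'f', delta=(6-1)*3^1 mod 509 = 15, hash=300+15 mod 509 = 315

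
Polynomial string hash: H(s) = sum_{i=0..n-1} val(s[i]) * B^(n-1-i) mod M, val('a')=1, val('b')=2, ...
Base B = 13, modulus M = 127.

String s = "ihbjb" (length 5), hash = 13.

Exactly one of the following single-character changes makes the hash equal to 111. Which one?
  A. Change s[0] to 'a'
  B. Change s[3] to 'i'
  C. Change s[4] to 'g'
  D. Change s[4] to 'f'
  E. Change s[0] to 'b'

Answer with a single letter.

Answer: E

Derivation:
Option A: s[0]='i'->'a', delta=(1-9)*13^4 mod 127 = 112, hash=13+112 mod 127 = 125
Option B: s[3]='j'->'i', delta=(9-10)*13^1 mod 127 = 114, hash=13+114 mod 127 = 0
Option C: s[4]='b'->'g', delta=(7-2)*13^0 mod 127 = 5, hash=13+5 mod 127 = 18
Option D: s[4]='b'->'f', delta=(6-2)*13^0 mod 127 = 4, hash=13+4 mod 127 = 17
Option E: s[0]='i'->'b', delta=(2-9)*13^4 mod 127 = 98, hash=13+98 mod 127 = 111 <-- target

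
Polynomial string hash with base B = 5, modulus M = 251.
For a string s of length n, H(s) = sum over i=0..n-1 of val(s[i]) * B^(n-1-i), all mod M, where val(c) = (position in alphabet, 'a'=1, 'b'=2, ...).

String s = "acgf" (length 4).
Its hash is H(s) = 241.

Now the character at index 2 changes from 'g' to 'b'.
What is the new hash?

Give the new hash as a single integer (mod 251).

val('g') = 7, val('b') = 2
Position k = 2, exponent = n-1-k = 1
B^1 mod M = 5^1 mod 251 = 5
Delta = (2 - 7) * 5 mod 251 = 226
New hash = (241 + 226) mod 251 = 216

Answer: 216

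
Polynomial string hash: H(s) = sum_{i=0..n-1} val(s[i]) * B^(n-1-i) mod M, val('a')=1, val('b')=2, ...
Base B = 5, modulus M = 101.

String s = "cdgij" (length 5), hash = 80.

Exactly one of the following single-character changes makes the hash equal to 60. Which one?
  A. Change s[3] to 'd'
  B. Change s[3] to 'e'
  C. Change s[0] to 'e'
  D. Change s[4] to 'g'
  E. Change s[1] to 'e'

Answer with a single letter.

Answer: B

Derivation:
Option A: s[3]='i'->'d', delta=(4-9)*5^1 mod 101 = 76, hash=80+76 mod 101 = 55
Option B: s[3]='i'->'e', delta=(5-9)*5^1 mod 101 = 81, hash=80+81 mod 101 = 60 <-- target
Option C: s[0]='c'->'e', delta=(5-3)*5^4 mod 101 = 38, hash=80+38 mod 101 = 17
Option D: s[4]='j'->'g', delta=(7-10)*5^0 mod 101 = 98, hash=80+98 mod 101 = 77
Option E: s[1]='d'->'e', delta=(5-4)*5^3 mod 101 = 24, hash=80+24 mod 101 = 3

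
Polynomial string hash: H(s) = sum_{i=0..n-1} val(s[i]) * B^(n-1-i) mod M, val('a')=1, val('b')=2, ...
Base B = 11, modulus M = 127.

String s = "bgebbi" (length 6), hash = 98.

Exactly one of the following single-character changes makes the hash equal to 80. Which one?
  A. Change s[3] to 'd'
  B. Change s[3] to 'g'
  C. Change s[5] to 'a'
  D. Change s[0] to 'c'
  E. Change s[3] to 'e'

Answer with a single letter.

Option A: s[3]='b'->'d', delta=(4-2)*11^2 mod 127 = 115, hash=98+115 mod 127 = 86
Option B: s[3]='b'->'g', delta=(7-2)*11^2 mod 127 = 97, hash=98+97 mod 127 = 68
Option C: s[5]='i'->'a', delta=(1-9)*11^0 mod 127 = 119, hash=98+119 mod 127 = 90
Option D: s[0]='b'->'c', delta=(3-2)*11^5 mod 127 = 15, hash=98+15 mod 127 = 113
Option E: s[3]='b'->'e', delta=(5-2)*11^2 mod 127 = 109, hash=98+109 mod 127 = 80 <-- target

Answer: E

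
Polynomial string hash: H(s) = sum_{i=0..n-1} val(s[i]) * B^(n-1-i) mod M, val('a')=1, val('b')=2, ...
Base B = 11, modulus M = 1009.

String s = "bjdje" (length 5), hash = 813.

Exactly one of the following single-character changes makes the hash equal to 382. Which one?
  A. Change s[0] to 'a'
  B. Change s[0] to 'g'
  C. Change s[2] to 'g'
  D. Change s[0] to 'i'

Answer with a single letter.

Option A: s[0]='b'->'a', delta=(1-2)*11^4 mod 1009 = 494, hash=813+494 mod 1009 = 298
Option B: s[0]='b'->'g', delta=(7-2)*11^4 mod 1009 = 557, hash=813+557 mod 1009 = 361
Option C: s[2]='d'->'g', delta=(7-4)*11^2 mod 1009 = 363, hash=813+363 mod 1009 = 167
Option D: s[0]='b'->'i', delta=(9-2)*11^4 mod 1009 = 578, hash=813+578 mod 1009 = 382 <-- target

Answer: D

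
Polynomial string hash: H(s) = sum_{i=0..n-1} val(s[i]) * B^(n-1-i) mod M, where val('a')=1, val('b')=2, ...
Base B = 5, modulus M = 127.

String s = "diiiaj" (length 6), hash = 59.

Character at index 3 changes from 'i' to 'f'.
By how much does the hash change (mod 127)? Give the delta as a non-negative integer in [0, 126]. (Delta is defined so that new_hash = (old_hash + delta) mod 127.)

Answer: 52

Derivation:
Delta formula: (val(new) - val(old)) * B^(n-1-k) mod M
  val('f') - val('i') = 6 - 9 = -3
  B^(n-1-k) = 5^2 mod 127 = 25
  Delta = -3 * 25 mod 127 = 52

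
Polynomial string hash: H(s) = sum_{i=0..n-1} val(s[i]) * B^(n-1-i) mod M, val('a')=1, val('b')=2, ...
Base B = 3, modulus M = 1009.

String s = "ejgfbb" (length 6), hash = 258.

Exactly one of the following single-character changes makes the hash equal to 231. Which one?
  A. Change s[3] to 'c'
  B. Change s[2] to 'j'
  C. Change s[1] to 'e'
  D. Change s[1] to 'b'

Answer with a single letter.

Option A: s[3]='f'->'c', delta=(3-6)*3^2 mod 1009 = 982, hash=258+982 mod 1009 = 231 <-- target
Option B: s[2]='g'->'j', delta=(10-7)*3^3 mod 1009 = 81, hash=258+81 mod 1009 = 339
Option C: s[1]='j'->'e', delta=(5-10)*3^4 mod 1009 = 604, hash=258+604 mod 1009 = 862
Option D: s[1]='j'->'b', delta=(2-10)*3^4 mod 1009 = 361, hash=258+361 mod 1009 = 619

Answer: A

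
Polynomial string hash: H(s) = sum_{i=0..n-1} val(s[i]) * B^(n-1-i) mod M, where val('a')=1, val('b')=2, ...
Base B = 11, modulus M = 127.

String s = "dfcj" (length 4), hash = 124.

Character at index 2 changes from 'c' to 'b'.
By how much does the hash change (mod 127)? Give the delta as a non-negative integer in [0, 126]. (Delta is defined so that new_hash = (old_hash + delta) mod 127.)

Delta formula: (val(new) - val(old)) * B^(n-1-k) mod M
  val('b') - val('c') = 2 - 3 = -1
  B^(n-1-k) = 11^1 mod 127 = 11
  Delta = -1 * 11 mod 127 = 116

Answer: 116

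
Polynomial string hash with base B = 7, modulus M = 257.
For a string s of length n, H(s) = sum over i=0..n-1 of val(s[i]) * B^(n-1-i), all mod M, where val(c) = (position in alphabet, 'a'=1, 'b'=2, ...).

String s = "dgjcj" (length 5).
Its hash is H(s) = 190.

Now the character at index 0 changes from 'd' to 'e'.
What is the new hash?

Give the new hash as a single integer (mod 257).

val('d') = 4, val('e') = 5
Position k = 0, exponent = n-1-k = 4
B^4 mod M = 7^4 mod 257 = 88
Delta = (5 - 4) * 88 mod 257 = 88
New hash = (190 + 88) mod 257 = 21

Answer: 21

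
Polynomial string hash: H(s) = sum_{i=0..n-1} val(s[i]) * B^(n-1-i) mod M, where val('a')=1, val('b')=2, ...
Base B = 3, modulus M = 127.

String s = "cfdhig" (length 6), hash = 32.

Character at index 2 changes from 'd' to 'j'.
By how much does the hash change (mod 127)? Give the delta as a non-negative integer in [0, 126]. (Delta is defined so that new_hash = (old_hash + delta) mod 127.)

Delta formula: (val(new) - val(old)) * B^(n-1-k) mod M
  val('j') - val('d') = 10 - 4 = 6
  B^(n-1-k) = 3^3 mod 127 = 27
  Delta = 6 * 27 mod 127 = 35

Answer: 35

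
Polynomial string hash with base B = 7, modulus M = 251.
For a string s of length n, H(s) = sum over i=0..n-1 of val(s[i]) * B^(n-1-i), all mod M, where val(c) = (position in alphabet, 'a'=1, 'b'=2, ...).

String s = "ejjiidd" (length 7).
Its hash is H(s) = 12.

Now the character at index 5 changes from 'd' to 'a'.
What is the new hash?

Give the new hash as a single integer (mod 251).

Answer: 242

Derivation:
val('d') = 4, val('a') = 1
Position k = 5, exponent = n-1-k = 1
B^1 mod M = 7^1 mod 251 = 7
Delta = (1 - 4) * 7 mod 251 = 230
New hash = (12 + 230) mod 251 = 242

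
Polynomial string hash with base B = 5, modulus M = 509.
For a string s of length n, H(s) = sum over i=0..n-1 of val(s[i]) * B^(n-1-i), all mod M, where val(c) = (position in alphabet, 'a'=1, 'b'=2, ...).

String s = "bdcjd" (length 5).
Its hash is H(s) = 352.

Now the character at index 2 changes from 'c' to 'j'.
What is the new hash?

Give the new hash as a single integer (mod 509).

val('c') = 3, val('j') = 10
Position k = 2, exponent = n-1-k = 2
B^2 mod M = 5^2 mod 509 = 25
Delta = (10 - 3) * 25 mod 509 = 175
New hash = (352 + 175) mod 509 = 18

Answer: 18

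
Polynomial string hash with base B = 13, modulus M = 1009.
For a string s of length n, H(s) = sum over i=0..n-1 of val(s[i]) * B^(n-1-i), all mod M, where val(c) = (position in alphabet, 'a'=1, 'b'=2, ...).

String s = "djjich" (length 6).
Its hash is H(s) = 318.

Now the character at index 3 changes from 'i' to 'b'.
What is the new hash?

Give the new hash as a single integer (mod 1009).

Answer: 144

Derivation:
val('i') = 9, val('b') = 2
Position k = 3, exponent = n-1-k = 2
B^2 mod M = 13^2 mod 1009 = 169
Delta = (2 - 9) * 169 mod 1009 = 835
New hash = (318 + 835) mod 1009 = 144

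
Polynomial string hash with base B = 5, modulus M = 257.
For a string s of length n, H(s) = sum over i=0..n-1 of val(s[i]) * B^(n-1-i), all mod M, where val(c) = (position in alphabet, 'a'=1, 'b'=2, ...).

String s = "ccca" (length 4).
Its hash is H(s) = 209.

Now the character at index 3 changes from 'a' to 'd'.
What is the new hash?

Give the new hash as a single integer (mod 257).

Answer: 212

Derivation:
val('a') = 1, val('d') = 4
Position k = 3, exponent = n-1-k = 0
B^0 mod M = 5^0 mod 257 = 1
Delta = (4 - 1) * 1 mod 257 = 3
New hash = (209 + 3) mod 257 = 212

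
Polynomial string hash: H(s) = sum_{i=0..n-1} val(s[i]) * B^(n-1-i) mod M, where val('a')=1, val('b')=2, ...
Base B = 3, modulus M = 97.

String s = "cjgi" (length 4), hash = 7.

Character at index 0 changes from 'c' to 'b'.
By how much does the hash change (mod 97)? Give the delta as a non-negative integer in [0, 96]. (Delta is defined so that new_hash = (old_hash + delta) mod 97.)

Delta formula: (val(new) - val(old)) * B^(n-1-k) mod M
  val('b') - val('c') = 2 - 3 = -1
  B^(n-1-k) = 3^3 mod 97 = 27
  Delta = -1 * 27 mod 97 = 70

Answer: 70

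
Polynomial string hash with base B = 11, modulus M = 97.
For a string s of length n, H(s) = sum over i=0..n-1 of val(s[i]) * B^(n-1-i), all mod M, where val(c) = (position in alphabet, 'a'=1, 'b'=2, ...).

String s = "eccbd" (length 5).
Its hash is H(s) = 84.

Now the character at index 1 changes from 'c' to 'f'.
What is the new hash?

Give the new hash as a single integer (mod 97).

val('c') = 3, val('f') = 6
Position k = 1, exponent = n-1-k = 3
B^3 mod M = 11^3 mod 97 = 70
Delta = (6 - 3) * 70 mod 97 = 16
New hash = (84 + 16) mod 97 = 3

Answer: 3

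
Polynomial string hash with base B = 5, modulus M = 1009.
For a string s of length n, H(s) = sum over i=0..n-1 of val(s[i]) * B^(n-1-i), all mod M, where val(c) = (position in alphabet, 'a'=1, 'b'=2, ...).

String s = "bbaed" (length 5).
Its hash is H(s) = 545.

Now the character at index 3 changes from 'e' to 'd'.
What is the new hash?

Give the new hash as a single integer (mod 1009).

Answer: 540

Derivation:
val('e') = 5, val('d') = 4
Position k = 3, exponent = n-1-k = 1
B^1 mod M = 5^1 mod 1009 = 5
Delta = (4 - 5) * 5 mod 1009 = 1004
New hash = (545 + 1004) mod 1009 = 540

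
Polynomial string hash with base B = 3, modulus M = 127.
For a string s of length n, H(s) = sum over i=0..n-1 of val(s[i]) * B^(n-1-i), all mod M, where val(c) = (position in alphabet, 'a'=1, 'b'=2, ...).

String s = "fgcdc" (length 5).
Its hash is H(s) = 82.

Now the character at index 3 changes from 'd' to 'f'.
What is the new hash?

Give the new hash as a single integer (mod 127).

val('d') = 4, val('f') = 6
Position k = 3, exponent = n-1-k = 1
B^1 mod M = 3^1 mod 127 = 3
Delta = (6 - 4) * 3 mod 127 = 6
New hash = (82 + 6) mod 127 = 88

Answer: 88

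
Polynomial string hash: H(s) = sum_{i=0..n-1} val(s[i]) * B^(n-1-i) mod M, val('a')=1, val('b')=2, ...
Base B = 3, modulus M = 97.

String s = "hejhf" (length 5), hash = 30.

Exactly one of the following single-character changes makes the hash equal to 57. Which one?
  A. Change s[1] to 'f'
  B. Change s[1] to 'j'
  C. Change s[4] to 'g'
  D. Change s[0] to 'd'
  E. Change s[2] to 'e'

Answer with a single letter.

Option A: s[1]='e'->'f', delta=(6-5)*3^3 mod 97 = 27, hash=30+27 mod 97 = 57 <-- target
Option B: s[1]='e'->'j', delta=(10-5)*3^3 mod 97 = 38, hash=30+38 mod 97 = 68
Option C: s[4]='f'->'g', delta=(7-6)*3^0 mod 97 = 1, hash=30+1 mod 97 = 31
Option D: s[0]='h'->'d', delta=(4-8)*3^4 mod 97 = 64, hash=30+64 mod 97 = 94
Option E: s[2]='j'->'e', delta=(5-10)*3^2 mod 97 = 52, hash=30+52 mod 97 = 82

Answer: A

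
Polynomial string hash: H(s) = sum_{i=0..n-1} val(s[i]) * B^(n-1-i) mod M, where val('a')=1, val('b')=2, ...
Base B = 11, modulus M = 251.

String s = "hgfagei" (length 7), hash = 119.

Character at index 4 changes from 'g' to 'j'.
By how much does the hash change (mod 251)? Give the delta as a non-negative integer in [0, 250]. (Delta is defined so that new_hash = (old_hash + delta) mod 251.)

Answer: 112

Derivation:
Delta formula: (val(new) - val(old)) * B^(n-1-k) mod M
  val('j') - val('g') = 10 - 7 = 3
  B^(n-1-k) = 11^2 mod 251 = 121
  Delta = 3 * 121 mod 251 = 112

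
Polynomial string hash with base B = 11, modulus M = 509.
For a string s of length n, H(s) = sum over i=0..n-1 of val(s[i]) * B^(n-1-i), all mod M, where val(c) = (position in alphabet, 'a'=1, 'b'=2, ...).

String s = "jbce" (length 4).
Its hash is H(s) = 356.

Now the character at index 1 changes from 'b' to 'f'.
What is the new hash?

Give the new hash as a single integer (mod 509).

val('b') = 2, val('f') = 6
Position k = 1, exponent = n-1-k = 2
B^2 mod M = 11^2 mod 509 = 121
Delta = (6 - 2) * 121 mod 509 = 484
New hash = (356 + 484) mod 509 = 331

Answer: 331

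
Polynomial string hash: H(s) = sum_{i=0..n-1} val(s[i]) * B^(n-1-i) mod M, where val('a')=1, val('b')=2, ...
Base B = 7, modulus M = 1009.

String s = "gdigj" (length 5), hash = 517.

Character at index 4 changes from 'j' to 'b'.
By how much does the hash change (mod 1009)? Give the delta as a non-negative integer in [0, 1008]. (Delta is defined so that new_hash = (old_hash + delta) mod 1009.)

Delta formula: (val(new) - val(old)) * B^(n-1-k) mod M
  val('b') - val('j') = 2 - 10 = -8
  B^(n-1-k) = 7^0 mod 1009 = 1
  Delta = -8 * 1 mod 1009 = 1001

Answer: 1001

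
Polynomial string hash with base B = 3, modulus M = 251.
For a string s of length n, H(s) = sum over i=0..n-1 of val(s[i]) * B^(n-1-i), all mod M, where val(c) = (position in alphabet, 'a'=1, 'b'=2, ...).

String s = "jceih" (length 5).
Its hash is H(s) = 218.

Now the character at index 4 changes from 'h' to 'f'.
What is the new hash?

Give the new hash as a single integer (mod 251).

Answer: 216

Derivation:
val('h') = 8, val('f') = 6
Position k = 4, exponent = n-1-k = 0
B^0 mod M = 3^0 mod 251 = 1
Delta = (6 - 8) * 1 mod 251 = 249
New hash = (218 + 249) mod 251 = 216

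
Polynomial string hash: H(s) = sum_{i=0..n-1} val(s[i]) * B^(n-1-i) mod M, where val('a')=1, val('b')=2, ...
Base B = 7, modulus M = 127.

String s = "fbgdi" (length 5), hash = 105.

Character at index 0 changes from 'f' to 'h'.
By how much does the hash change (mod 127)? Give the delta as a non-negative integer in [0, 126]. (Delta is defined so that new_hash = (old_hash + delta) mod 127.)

Answer: 103

Derivation:
Delta formula: (val(new) - val(old)) * B^(n-1-k) mod M
  val('h') - val('f') = 8 - 6 = 2
  B^(n-1-k) = 7^4 mod 127 = 115
  Delta = 2 * 115 mod 127 = 103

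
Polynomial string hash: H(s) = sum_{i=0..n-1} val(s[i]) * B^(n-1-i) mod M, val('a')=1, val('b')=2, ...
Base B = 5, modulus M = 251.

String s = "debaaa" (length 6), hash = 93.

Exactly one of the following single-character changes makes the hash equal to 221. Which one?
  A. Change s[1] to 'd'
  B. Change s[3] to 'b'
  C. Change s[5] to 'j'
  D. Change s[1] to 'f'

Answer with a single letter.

Answer: A

Derivation:
Option A: s[1]='e'->'d', delta=(4-5)*5^4 mod 251 = 128, hash=93+128 mod 251 = 221 <-- target
Option B: s[3]='a'->'b', delta=(2-1)*5^2 mod 251 = 25, hash=93+25 mod 251 = 118
Option C: s[5]='a'->'j', delta=(10-1)*5^0 mod 251 = 9, hash=93+9 mod 251 = 102
Option D: s[1]='e'->'f', delta=(6-5)*5^4 mod 251 = 123, hash=93+123 mod 251 = 216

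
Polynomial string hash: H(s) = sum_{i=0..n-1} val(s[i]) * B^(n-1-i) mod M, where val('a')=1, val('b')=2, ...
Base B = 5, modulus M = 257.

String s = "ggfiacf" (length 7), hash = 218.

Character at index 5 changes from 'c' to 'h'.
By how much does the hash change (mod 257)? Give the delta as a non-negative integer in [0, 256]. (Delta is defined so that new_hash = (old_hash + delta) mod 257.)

Answer: 25

Derivation:
Delta formula: (val(new) - val(old)) * B^(n-1-k) mod M
  val('h') - val('c') = 8 - 3 = 5
  B^(n-1-k) = 5^1 mod 257 = 5
  Delta = 5 * 5 mod 257 = 25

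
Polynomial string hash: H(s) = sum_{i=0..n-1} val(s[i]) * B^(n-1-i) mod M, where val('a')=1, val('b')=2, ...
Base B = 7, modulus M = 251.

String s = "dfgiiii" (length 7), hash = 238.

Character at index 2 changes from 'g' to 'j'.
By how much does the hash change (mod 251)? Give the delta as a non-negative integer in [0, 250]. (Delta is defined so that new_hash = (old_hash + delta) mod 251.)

Answer: 175

Derivation:
Delta formula: (val(new) - val(old)) * B^(n-1-k) mod M
  val('j') - val('g') = 10 - 7 = 3
  B^(n-1-k) = 7^4 mod 251 = 142
  Delta = 3 * 142 mod 251 = 175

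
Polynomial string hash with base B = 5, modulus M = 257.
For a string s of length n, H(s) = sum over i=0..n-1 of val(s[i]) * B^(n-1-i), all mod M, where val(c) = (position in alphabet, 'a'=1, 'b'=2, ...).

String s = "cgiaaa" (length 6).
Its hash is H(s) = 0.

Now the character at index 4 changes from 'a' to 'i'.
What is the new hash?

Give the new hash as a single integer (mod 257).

Answer: 40

Derivation:
val('a') = 1, val('i') = 9
Position k = 4, exponent = n-1-k = 1
B^1 mod M = 5^1 mod 257 = 5
Delta = (9 - 1) * 5 mod 257 = 40
New hash = (0 + 40) mod 257 = 40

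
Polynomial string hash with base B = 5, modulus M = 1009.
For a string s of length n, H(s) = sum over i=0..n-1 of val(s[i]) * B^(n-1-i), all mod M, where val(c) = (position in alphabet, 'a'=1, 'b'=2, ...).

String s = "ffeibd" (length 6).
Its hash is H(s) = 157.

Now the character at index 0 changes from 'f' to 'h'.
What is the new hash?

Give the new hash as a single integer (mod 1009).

Answer: 353

Derivation:
val('f') = 6, val('h') = 8
Position k = 0, exponent = n-1-k = 5
B^5 mod M = 5^5 mod 1009 = 98
Delta = (8 - 6) * 98 mod 1009 = 196
New hash = (157 + 196) mod 1009 = 353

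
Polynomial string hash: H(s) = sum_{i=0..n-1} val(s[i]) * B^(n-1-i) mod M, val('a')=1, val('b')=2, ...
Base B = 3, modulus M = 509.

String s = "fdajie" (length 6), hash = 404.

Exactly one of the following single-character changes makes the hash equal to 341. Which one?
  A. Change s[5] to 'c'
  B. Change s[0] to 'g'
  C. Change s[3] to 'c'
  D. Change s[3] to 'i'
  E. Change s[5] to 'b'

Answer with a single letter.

Answer: C

Derivation:
Option A: s[5]='e'->'c', delta=(3-5)*3^0 mod 509 = 507, hash=404+507 mod 509 = 402
Option B: s[0]='f'->'g', delta=(7-6)*3^5 mod 509 = 243, hash=404+243 mod 509 = 138
Option C: s[3]='j'->'c', delta=(3-10)*3^2 mod 509 = 446, hash=404+446 mod 509 = 341 <-- target
Option D: s[3]='j'->'i', delta=(9-10)*3^2 mod 509 = 500, hash=404+500 mod 509 = 395
Option E: s[5]='e'->'b', delta=(2-5)*3^0 mod 509 = 506, hash=404+506 mod 509 = 401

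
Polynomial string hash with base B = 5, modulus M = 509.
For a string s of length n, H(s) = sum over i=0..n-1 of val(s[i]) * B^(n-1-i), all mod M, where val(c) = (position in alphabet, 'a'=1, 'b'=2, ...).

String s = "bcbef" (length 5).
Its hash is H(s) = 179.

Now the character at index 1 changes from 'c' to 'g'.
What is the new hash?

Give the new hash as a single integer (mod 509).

val('c') = 3, val('g') = 7
Position k = 1, exponent = n-1-k = 3
B^3 mod M = 5^3 mod 509 = 125
Delta = (7 - 3) * 125 mod 509 = 500
New hash = (179 + 500) mod 509 = 170

Answer: 170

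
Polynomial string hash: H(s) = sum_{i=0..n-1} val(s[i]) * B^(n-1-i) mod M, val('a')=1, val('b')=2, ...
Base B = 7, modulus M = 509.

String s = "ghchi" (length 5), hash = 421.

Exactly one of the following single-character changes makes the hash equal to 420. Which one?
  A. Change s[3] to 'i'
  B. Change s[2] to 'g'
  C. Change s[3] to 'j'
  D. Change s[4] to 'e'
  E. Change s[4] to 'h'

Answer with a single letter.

Answer: E

Derivation:
Option A: s[3]='h'->'i', delta=(9-8)*7^1 mod 509 = 7, hash=421+7 mod 509 = 428
Option B: s[2]='c'->'g', delta=(7-3)*7^2 mod 509 = 196, hash=421+196 mod 509 = 108
Option C: s[3]='h'->'j', delta=(10-8)*7^1 mod 509 = 14, hash=421+14 mod 509 = 435
Option D: s[4]='i'->'e', delta=(5-9)*7^0 mod 509 = 505, hash=421+505 mod 509 = 417
Option E: s[4]='i'->'h', delta=(8-9)*7^0 mod 509 = 508, hash=421+508 mod 509 = 420 <-- target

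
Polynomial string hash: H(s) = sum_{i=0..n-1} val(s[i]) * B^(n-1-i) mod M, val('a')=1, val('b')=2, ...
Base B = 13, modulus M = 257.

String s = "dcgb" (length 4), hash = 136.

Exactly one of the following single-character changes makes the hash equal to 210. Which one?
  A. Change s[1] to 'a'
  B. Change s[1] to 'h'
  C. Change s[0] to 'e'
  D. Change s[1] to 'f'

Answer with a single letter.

Option A: s[1]='c'->'a', delta=(1-3)*13^2 mod 257 = 176, hash=136+176 mod 257 = 55
Option B: s[1]='c'->'h', delta=(8-3)*13^2 mod 257 = 74, hash=136+74 mod 257 = 210 <-- target
Option C: s[0]='d'->'e', delta=(5-4)*13^3 mod 257 = 141, hash=136+141 mod 257 = 20
Option D: s[1]='c'->'f', delta=(6-3)*13^2 mod 257 = 250, hash=136+250 mod 257 = 129

Answer: B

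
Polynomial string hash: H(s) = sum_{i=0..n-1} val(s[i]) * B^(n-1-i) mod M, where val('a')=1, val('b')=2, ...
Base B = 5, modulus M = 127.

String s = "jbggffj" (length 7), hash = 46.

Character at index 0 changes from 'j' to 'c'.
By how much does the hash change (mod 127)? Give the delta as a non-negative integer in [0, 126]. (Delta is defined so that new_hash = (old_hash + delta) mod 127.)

Delta formula: (val(new) - val(old)) * B^(n-1-k) mod M
  val('c') - val('j') = 3 - 10 = -7
  B^(n-1-k) = 5^6 mod 127 = 4
  Delta = -7 * 4 mod 127 = 99

Answer: 99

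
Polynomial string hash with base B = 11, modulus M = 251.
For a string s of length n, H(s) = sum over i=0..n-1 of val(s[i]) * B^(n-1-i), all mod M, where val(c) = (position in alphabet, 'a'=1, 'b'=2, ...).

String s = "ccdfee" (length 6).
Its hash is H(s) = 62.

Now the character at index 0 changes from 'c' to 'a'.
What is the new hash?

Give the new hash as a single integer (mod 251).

val('c') = 3, val('a') = 1
Position k = 0, exponent = n-1-k = 5
B^5 mod M = 11^5 mod 251 = 160
Delta = (1 - 3) * 160 mod 251 = 182
New hash = (62 + 182) mod 251 = 244

Answer: 244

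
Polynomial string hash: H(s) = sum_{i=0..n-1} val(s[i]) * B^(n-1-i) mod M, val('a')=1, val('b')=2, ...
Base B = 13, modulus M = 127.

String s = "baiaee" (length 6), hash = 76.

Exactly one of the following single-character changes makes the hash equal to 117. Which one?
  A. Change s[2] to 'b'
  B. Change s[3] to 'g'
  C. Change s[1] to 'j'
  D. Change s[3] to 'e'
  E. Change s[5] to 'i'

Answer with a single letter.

Answer: D

Derivation:
Option A: s[2]='i'->'b', delta=(2-9)*13^3 mod 127 = 115, hash=76+115 mod 127 = 64
Option B: s[3]='a'->'g', delta=(7-1)*13^2 mod 127 = 125, hash=76+125 mod 127 = 74
Option C: s[1]='a'->'j', delta=(10-1)*13^4 mod 127 = 1, hash=76+1 mod 127 = 77
Option D: s[3]='a'->'e', delta=(5-1)*13^2 mod 127 = 41, hash=76+41 mod 127 = 117 <-- target
Option E: s[5]='e'->'i', delta=(9-5)*13^0 mod 127 = 4, hash=76+4 mod 127 = 80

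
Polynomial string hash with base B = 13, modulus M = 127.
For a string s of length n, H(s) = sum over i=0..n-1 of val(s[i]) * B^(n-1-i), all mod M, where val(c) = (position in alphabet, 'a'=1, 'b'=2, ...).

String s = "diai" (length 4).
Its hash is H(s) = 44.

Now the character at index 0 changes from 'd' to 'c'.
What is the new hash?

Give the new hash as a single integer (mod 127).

Answer: 6

Derivation:
val('d') = 4, val('c') = 3
Position k = 0, exponent = n-1-k = 3
B^3 mod M = 13^3 mod 127 = 38
Delta = (3 - 4) * 38 mod 127 = 89
New hash = (44 + 89) mod 127 = 6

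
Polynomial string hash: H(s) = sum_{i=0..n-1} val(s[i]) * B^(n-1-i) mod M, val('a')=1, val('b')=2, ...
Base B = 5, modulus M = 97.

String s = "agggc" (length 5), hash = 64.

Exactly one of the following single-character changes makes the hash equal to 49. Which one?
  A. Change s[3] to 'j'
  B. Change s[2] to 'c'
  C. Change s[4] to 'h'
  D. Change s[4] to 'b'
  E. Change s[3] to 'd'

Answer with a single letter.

Answer: E

Derivation:
Option A: s[3]='g'->'j', delta=(10-7)*5^1 mod 97 = 15, hash=64+15 mod 97 = 79
Option B: s[2]='g'->'c', delta=(3-7)*5^2 mod 97 = 94, hash=64+94 mod 97 = 61
Option C: s[4]='c'->'h', delta=(8-3)*5^0 mod 97 = 5, hash=64+5 mod 97 = 69
Option D: s[4]='c'->'b', delta=(2-3)*5^0 mod 97 = 96, hash=64+96 mod 97 = 63
Option E: s[3]='g'->'d', delta=(4-7)*5^1 mod 97 = 82, hash=64+82 mod 97 = 49 <-- target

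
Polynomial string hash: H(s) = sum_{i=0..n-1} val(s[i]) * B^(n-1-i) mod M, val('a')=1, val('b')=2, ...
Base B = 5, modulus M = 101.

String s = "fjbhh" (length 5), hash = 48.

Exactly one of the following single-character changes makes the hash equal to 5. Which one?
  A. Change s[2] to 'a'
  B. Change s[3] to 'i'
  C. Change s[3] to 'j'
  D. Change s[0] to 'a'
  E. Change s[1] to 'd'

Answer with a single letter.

Option A: s[2]='b'->'a', delta=(1-2)*5^2 mod 101 = 76, hash=48+76 mod 101 = 23
Option B: s[3]='h'->'i', delta=(9-8)*5^1 mod 101 = 5, hash=48+5 mod 101 = 53
Option C: s[3]='h'->'j', delta=(10-8)*5^1 mod 101 = 10, hash=48+10 mod 101 = 58
Option D: s[0]='f'->'a', delta=(1-6)*5^4 mod 101 = 6, hash=48+6 mod 101 = 54
Option E: s[1]='j'->'d', delta=(4-10)*5^3 mod 101 = 58, hash=48+58 mod 101 = 5 <-- target

Answer: E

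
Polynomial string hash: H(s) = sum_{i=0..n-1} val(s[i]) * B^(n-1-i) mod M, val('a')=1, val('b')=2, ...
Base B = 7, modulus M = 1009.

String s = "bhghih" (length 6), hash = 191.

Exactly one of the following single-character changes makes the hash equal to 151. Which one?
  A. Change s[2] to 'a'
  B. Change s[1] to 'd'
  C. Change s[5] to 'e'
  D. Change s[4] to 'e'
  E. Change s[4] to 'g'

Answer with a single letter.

Option A: s[2]='g'->'a', delta=(1-7)*7^3 mod 1009 = 969, hash=191+969 mod 1009 = 151 <-- target
Option B: s[1]='h'->'d', delta=(4-8)*7^4 mod 1009 = 486, hash=191+486 mod 1009 = 677
Option C: s[5]='h'->'e', delta=(5-8)*7^0 mod 1009 = 1006, hash=191+1006 mod 1009 = 188
Option D: s[4]='i'->'e', delta=(5-9)*7^1 mod 1009 = 981, hash=191+981 mod 1009 = 163
Option E: s[4]='i'->'g', delta=(7-9)*7^1 mod 1009 = 995, hash=191+995 mod 1009 = 177

Answer: A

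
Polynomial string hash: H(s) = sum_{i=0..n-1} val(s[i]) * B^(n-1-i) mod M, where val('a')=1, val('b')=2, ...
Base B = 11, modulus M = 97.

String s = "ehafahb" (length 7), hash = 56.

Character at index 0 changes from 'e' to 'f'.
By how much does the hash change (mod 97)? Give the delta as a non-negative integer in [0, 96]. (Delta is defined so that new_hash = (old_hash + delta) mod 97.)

Answer: 50

Derivation:
Delta formula: (val(new) - val(old)) * B^(n-1-k) mod M
  val('f') - val('e') = 6 - 5 = 1
  B^(n-1-k) = 11^6 mod 97 = 50
  Delta = 1 * 50 mod 97 = 50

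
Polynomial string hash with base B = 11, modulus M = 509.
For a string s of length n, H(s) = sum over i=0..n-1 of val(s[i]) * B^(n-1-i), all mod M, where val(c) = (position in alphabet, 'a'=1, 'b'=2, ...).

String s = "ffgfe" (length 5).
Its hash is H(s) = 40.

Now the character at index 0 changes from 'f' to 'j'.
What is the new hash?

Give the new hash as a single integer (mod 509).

Answer: 69

Derivation:
val('f') = 6, val('j') = 10
Position k = 0, exponent = n-1-k = 4
B^4 mod M = 11^4 mod 509 = 389
Delta = (10 - 6) * 389 mod 509 = 29
New hash = (40 + 29) mod 509 = 69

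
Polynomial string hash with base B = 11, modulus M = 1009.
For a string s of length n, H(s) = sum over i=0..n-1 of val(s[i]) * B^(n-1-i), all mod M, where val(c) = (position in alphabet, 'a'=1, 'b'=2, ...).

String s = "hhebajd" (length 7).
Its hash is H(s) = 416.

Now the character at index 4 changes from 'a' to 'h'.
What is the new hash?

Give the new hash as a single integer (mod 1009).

val('a') = 1, val('h') = 8
Position k = 4, exponent = n-1-k = 2
B^2 mod M = 11^2 mod 1009 = 121
Delta = (8 - 1) * 121 mod 1009 = 847
New hash = (416 + 847) mod 1009 = 254

Answer: 254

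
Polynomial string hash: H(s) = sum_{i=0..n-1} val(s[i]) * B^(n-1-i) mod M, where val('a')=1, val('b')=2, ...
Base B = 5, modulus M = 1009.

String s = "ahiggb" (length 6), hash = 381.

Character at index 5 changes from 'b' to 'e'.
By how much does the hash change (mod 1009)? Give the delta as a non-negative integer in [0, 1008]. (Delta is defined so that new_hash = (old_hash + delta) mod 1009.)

Delta formula: (val(new) - val(old)) * B^(n-1-k) mod M
  val('e') - val('b') = 5 - 2 = 3
  B^(n-1-k) = 5^0 mod 1009 = 1
  Delta = 3 * 1 mod 1009 = 3

Answer: 3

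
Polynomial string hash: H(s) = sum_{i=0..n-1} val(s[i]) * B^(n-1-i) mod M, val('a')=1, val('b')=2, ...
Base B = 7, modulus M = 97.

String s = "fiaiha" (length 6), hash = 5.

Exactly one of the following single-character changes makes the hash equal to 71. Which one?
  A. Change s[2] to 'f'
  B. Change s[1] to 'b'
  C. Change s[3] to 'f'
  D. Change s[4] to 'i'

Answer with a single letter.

Answer: A

Derivation:
Option A: s[2]='a'->'f', delta=(6-1)*7^3 mod 97 = 66, hash=5+66 mod 97 = 71 <-- target
Option B: s[1]='i'->'b', delta=(2-9)*7^4 mod 97 = 71, hash=5+71 mod 97 = 76
Option C: s[3]='i'->'f', delta=(6-9)*7^2 mod 97 = 47, hash=5+47 mod 97 = 52
Option D: s[4]='h'->'i', delta=(9-8)*7^1 mod 97 = 7, hash=5+7 mod 97 = 12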